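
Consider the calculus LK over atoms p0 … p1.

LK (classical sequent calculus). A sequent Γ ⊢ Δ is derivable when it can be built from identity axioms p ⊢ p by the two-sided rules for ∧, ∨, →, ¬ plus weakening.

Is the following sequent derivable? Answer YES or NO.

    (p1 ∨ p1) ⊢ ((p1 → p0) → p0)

Derivation (root first):
[∨L] (p1 ∨ p1) ⊢ ((p1 → p0) → p0)
  [→R] p1 ⊢ ((p1 → p0) → p0)
    [→L] p1, (p1 → p0) ⊢ p0
      [Ax] p1 ⊢ p1
      [Ax] p0 ⊢ p0
  [→R] p1 ⊢ ((p1 → p0) → p0)
    [→L] p1, (p1 → p0) ⊢ p0
      [Ax] p1 ⊢ p1
      [Ax] p0 ⊢ p0

Result: YES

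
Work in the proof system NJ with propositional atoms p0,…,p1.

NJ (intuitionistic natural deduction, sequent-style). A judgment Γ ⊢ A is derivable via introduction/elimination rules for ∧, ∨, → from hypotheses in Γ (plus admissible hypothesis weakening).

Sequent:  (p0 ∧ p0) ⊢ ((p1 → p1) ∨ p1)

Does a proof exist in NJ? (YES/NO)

Proof tree:
[∨I₁] (p0 ∧ p0) ⊢ ((p1 → p1) ∨ p1)
  [→I] (p0 ∧ p0) ⊢ (p1 → p1)
    [Wk] p1, (p0 ∧ p0) ⊢ p1
      [Ax] p1 ⊢ p1

Result: YES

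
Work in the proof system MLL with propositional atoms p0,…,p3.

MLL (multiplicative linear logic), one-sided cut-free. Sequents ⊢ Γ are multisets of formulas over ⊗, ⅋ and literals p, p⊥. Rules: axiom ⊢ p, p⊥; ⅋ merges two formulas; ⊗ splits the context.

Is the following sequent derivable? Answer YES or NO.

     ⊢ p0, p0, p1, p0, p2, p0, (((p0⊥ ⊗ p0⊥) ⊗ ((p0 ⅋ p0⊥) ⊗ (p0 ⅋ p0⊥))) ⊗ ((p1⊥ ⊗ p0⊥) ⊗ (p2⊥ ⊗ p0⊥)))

Derivation trace:
[⊗]  ⊢ p0, p0, p1, p0, p2, p0, (((p0⊥ ⊗ p0⊥) ⊗ ((p0 ⅋ p0⊥) ⊗ (p0 ⅋ p0⊥))) ⊗ ((p1⊥ ⊗ p0⊥) ⊗ (p2⊥ ⊗ p0⊥)))
  [⊗]  ⊢ p0, p0, ((p0⊥ ⊗ p0⊥) ⊗ ((p0 ⅋ p0⊥) ⊗ (p0 ⅋ p0⊥)))
    [⊗]  ⊢ p0, p0, (p0⊥ ⊗ p0⊥)
      [Ax]  ⊢ p0, p0⊥
      [Ax]  ⊢ p0, p0⊥
    [⊗]  ⊢ ((p0 ⅋ p0⊥) ⊗ (p0 ⅋ p0⊥))
      [⅋]  ⊢ (p0 ⅋ p0⊥)
        [Ax]  ⊢ p0, p0⊥
      [⅋]  ⊢ (p0 ⅋ p0⊥)
        [Ax]  ⊢ p0, p0⊥
  [⊗]  ⊢ p1, p0, p2, p0, ((p1⊥ ⊗ p0⊥) ⊗ (p2⊥ ⊗ p0⊥))
    [⊗]  ⊢ p1, p0, (p1⊥ ⊗ p0⊥)
      [Ax]  ⊢ p1, p1⊥
      [Ax]  ⊢ p0, p0⊥
    [⊗]  ⊢ p2, p0, (p2⊥ ⊗ p0⊥)
      [Ax]  ⊢ p2, p2⊥
      [Ax]  ⊢ p0, p0⊥

Result: YES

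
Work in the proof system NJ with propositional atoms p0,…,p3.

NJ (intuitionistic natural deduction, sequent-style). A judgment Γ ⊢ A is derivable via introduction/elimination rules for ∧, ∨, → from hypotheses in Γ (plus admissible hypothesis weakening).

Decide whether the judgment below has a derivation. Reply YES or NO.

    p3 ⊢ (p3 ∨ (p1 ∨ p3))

Derivation trace:
[∨I₂] p3 ⊢ (p3 ∨ (p1 ∨ p3))
  [∨I₂] p3 ⊢ (p1 ∨ p3)
    [Ax] p3 ⊢ p3

Result: YES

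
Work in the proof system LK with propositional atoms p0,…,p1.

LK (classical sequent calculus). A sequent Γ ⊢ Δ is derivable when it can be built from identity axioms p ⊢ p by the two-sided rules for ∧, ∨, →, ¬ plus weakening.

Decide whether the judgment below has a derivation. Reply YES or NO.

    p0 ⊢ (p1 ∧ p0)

Search for a countermodel by truth-table:
  v=00: Γ:[p0=F] Δ:[(p1 ∧ p0)=F] refutes=False
  v=01: Γ:[p0=F] Δ:[(p1 ∧ p0)=F] refutes=False
  v=10: Γ:[p0=T] Δ:[(p1 ∧ p0)=F] refutes=True  ← countermodel

Result: NO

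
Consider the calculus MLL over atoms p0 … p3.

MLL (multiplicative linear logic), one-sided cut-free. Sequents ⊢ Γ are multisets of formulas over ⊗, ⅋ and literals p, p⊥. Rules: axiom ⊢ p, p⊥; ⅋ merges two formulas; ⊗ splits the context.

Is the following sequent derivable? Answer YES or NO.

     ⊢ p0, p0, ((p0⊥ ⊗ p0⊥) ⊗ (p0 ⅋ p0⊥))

Derivation (root first):
[⊗]  ⊢ p0, p0, ((p0⊥ ⊗ p0⊥) ⊗ (p0 ⅋ p0⊥))
  [⊗]  ⊢ p0, p0, (p0⊥ ⊗ p0⊥)
    [Ax]  ⊢ p0, p0⊥
    [Ax]  ⊢ p0, p0⊥
  [⅋]  ⊢ (p0 ⅋ p0⊥)
    [Ax]  ⊢ p0, p0⊥

Result: YES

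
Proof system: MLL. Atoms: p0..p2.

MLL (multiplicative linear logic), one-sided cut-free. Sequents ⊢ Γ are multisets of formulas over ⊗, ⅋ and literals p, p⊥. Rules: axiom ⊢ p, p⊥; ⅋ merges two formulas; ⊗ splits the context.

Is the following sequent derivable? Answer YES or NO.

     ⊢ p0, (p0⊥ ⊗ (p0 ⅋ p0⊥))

Derivation trace:
[⊗]  ⊢ p0, (p0⊥ ⊗ (p0 ⅋ p0⊥))
  [Ax]  ⊢ p0, p0⊥
  [⅋]  ⊢ (p0 ⅋ p0⊥)
    [Ax]  ⊢ p0, p0⊥

Result: YES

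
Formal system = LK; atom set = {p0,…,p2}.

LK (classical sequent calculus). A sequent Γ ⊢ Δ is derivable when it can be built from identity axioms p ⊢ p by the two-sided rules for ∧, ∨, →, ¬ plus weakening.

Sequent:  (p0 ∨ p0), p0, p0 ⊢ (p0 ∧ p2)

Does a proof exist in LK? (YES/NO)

Enumerate valuations to refute Γ ⊢ Δ:
  v=000: Γ:[(p0 ∨ p0)=F, p0=F, p0=F] Δ:[(p0 ∧ p2)=F] refutes=False
  v=001: Γ:[(p0 ∨ p0)=F, p0=F, p0=F] Δ:[(p0 ∧ p2)=F] refutes=False
  v=010: Γ:[(p0 ∨ p0)=F, p0=F, p0=F] Δ:[(p0 ∧ p2)=F] refutes=False
  v=011: Γ:[(p0 ∨ p0)=F, p0=F, p0=F] Δ:[(p0 ∧ p2)=F] refutes=False
  v=100: Γ:[(p0 ∨ p0)=T, p0=T, p0=T] Δ:[(p0 ∧ p2)=F] refutes=True  ← countermodel

Result: NO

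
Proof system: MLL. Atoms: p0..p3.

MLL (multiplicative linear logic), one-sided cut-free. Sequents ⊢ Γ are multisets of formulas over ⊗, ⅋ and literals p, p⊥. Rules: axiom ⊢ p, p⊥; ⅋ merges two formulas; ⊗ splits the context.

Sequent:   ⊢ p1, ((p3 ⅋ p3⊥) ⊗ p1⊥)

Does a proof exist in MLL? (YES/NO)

Derivation (root first):
[⊗]  ⊢ p1, ((p3 ⅋ p3⊥) ⊗ p1⊥)
  [⅋]  ⊢ (p3 ⅋ p3⊥)
    [Ax]  ⊢ p3, p3⊥
  [Ax]  ⊢ p1, p1⊥

Result: YES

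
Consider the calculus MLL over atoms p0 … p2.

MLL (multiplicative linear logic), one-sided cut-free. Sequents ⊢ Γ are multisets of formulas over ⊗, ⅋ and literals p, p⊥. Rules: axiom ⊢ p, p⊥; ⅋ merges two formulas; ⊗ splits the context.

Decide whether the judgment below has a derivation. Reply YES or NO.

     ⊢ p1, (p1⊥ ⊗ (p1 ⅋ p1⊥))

Proof tree:
[⊗]  ⊢ p1, (p1⊥ ⊗ (p1 ⅋ p1⊥))
  [Ax]  ⊢ p1, p1⊥
  [⅋]  ⊢ (p1 ⅋ p1⊥)
    [Ax]  ⊢ p1, p1⊥

Result: YES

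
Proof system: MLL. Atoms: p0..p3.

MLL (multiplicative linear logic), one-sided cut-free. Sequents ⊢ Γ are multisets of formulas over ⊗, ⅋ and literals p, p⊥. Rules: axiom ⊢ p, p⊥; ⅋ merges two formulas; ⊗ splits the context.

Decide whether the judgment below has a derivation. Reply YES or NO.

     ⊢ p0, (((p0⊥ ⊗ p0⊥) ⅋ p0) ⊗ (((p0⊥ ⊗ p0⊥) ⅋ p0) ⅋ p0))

Proof tree:
[⊗]  ⊢ p0, (((p0⊥ ⊗ p0⊥) ⅋ p0) ⊗ (((p0⊥ ⊗ p0⊥) ⅋ p0) ⅋ p0))
  [⅋]  ⊢ p0, ((p0⊥ ⊗ p0⊥) ⅋ p0)
    [⊗]  ⊢ p0, p0, (p0⊥ ⊗ p0⊥)
      [Ax]  ⊢ p0, p0⊥
      [Ax]  ⊢ p0, p0⊥
  [⅋]  ⊢ (((p0⊥ ⊗ p0⊥) ⅋ p0) ⅋ p0)
    [⅋]  ⊢ p0, ((p0⊥ ⊗ p0⊥) ⅋ p0)
      [⊗]  ⊢ p0, p0, (p0⊥ ⊗ p0⊥)
        [Ax]  ⊢ p0, p0⊥
        [Ax]  ⊢ p0, p0⊥

Result: YES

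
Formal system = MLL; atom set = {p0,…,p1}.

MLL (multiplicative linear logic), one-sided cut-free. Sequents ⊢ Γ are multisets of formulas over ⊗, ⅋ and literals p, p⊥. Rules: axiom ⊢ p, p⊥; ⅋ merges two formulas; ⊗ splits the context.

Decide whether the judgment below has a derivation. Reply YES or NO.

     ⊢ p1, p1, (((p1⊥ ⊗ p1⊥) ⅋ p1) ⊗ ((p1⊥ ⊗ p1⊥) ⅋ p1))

Derivation (root first):
[⊗]  ⊢ p1, p1, (((p1⊥ ⊗ p1⊥) ⅋ p1) ⊗ ((p1⊥ ⊗ p1⊥) ⅋ p1))
  [⅋]  ⊢ p1, ((p1⊥ ⊗ p1⊥) ⅋ p1)
    [⊗]  ⊢ p1, p1, (p1⊥ ⊗ p1⊥)
      [Ax]  ⊢ p1, p1⊥
      [Ax]  ⊢ p1, p1⊥
  [⅋]  ⊢ p1, ((p1⊥ ⊗ p1⊥) ⅋ p1)
    [⊗]  ⊢ p1, p1, (p1⊥ ⊗ p1⊥)
      [Ax]  ⊢ p1, p1⊥
      [Ax]  ⊢ p1, p1⊥

Result: YES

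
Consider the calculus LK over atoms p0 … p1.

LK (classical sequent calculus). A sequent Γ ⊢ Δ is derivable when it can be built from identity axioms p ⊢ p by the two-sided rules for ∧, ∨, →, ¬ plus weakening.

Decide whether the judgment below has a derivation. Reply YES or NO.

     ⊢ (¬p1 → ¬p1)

Derivation trace:
[→R]  ⊢ (¬p1 → ¬p1)
  [¬R] ¬p1 ⊢ ¬p1
    [¬L] p1, ¬p1 ⊢ 
      [Ax] p1 ⊢ p1

Result: YES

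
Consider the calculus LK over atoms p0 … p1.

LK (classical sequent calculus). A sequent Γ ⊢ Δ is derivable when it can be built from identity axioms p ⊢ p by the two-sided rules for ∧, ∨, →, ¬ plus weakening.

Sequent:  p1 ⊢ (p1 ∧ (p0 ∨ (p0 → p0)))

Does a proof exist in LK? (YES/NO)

Derivation (root first):
[∧R] p1 ⊢ (p1 ∧ (p0 ∨ (p0 → p0)))
  [Ax] p1 ⊢ p1
  [∨R]  ⊢ (p0 ∨ (p0 → p0))
    [→R]  ⊢ p0, (p0 → p0)
      [WR] p0 ⊢ p0, p0
        [Ax] p0 ⊢ p0

Result: YES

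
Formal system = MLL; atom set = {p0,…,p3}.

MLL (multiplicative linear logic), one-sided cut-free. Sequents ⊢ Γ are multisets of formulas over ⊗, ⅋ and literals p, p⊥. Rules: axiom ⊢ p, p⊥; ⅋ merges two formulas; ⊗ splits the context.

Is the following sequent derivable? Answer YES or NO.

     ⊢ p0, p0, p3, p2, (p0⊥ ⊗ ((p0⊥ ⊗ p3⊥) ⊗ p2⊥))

Proof tree:
[⊗]  ⊢ p0, p0, p3, p2, (p0⊥ ⊗ ((p0⊥ ⊗ p3⊥) ⊗ p2⊥))
  [Ax]  ⊢ p0, p0⊥
  [⊗]  ⊢ p0, p3, p2, ((p0⊥ ⊗ p3⊥) ⊗ p2⊥)
    [⊗]  ⊢ p0, p3, (p0⊥ ⊗ p3⊥)
      [Ax]  ⊢ p0, p0⊥
      [Ax]  ⊢ p3, p3⊥
    [Ax]  ⊢ p2, p2⊥

Result: YES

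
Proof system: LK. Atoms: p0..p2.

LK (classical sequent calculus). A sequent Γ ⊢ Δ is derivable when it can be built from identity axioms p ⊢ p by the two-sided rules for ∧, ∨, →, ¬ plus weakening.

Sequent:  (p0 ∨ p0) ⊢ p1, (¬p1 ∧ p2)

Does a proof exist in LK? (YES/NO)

Enumerate valuations to refute Γ ⊢ Δ:
  v=000: Γ:[(p0 ∨ p0)=F] Δ:[p1=F, (¬p1 ∧ p2)=F] refutes=False
  v=001: Γ:[(p0 ∨ p0)=F] Δ:[p1=F, (¬p1 ∧ p2)=T] refutes=False
  v=010: Γ:[(p0 ∨ p0)=F] Δ:[p1=T, (¬p1 ∧ p2)=F] refutes=False
  v=011: Γ:[(p0 ∨ p0)=F] Δ:[p1=T, (¬p1 ∧ p2)=F] refutes=False
  v=100: Γ:[(p0 ∨ p0)=T] Δ:[p1=F, (¬p1 ∧ p2)=F] refutes=True  ← countermodel

Result: NO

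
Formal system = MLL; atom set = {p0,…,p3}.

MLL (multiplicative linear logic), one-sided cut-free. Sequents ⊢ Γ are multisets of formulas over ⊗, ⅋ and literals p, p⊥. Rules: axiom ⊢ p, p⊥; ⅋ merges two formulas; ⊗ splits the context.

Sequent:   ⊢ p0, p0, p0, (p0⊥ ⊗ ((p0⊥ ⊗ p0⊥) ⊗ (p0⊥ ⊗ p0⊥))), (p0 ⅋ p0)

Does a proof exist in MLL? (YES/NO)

Proof tree:
[⅋]  ⊢ p0, p0, p0, (p0⊥ ⊗ ((p0⊥ ⊗ p0⊥) ⊗ (p0⊥ ⊗ p0⊥))), (p0 ⅋ p0)
  [⊗]  ⊢ p0, p0, p0, p0, p0, (p0⊥ ⊗ ((p0⊥ ⊗ p0⊥) ⊗ (p0⊥ ⊗ p0⊥)))
    [Ax]  ⊢ p0, p0⊥
    [⊗]  ⊢ p0, p0, p0, p0, ((p0⊥ ⊗ p0⊥) ⊗ (p0⊥ ⊗ p0⊥))
      [⊗]  ⊢ p0, p0, (p0⊥ ⊗ p0⊥)
        [Ax]  ⊢ p0, p0⊥
        [Ax]  ⊢ p0, p0⊥
      [⊗]  ⊢ p0, p0, (p0⊥ ⊗ p0⊥)
        [Ax]  ⊢ p0, p0⊥
        [Ax]  ⊢ p0, p0⊥

Result: YES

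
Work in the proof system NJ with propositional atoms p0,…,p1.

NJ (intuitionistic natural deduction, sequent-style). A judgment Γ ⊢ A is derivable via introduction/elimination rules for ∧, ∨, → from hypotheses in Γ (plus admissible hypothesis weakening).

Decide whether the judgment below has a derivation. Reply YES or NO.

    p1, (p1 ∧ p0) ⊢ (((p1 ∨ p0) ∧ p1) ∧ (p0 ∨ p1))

Proof tree:
[Wk] p1, (p1 ∧ p0) ⊢ (((p1 ∨ p0) ∧ p1) ∧ (p0 ∨ p1))
  [∧I] p1 ⊢ (((p1 ∨ p0) ∧ p1) ∧ (p0 ∨ p1))
    [∧I] p1 ⊢ ((p1 ∨ p0) ∧ p1)
      [∨I₁] p1 ⊢ (p1 ∨ p0)
        [Ax] p1 ⊢ p1
      [Ax] p1 ⊢ p1
    [∨I₂] p1 ⊢ (p0 ∨ p1)
      [Ax] p1 ⊢ p1

Result: YES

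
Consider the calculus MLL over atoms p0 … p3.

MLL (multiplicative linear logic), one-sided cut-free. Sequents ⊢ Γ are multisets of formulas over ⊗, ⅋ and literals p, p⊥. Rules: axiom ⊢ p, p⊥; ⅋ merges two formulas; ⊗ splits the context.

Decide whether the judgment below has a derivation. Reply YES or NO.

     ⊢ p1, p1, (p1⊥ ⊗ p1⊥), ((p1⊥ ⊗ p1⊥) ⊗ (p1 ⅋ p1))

Proof tree:
[⊗]  ⊢ p1, p1, (p1⊥ ⊗ p1⊥), ((p1⊥ ⊗ p1⊥) ⊗ (p1 ⅋ p1))
  [⊗]  ⊢ p1, p1, (p1⊥ ⊗ p1⊥)
    [Ax]  ⊢ p1, p1⊥
    [Ax]  ⊢ p1, p1⊥
  [⅋]  ⊢ (p1⊥ ⊗ p1⊥), (p1 ⅋ p1)
    [⊗]  ⊢ p1, p1, (p1⊥ ⊗ p1⊥)
      [Ax]  ⊢ p1, p1⊥
      [Ax]  ⊢ p1, p1⊥

Result: YES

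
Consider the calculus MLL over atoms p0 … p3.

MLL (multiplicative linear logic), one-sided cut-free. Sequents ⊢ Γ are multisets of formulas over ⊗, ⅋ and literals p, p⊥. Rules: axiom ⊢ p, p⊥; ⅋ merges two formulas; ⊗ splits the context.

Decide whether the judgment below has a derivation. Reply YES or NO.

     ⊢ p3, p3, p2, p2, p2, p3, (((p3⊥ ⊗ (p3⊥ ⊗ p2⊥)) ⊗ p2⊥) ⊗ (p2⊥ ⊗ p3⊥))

Derivation trace:
[⊗]  ⊢ p3, p3, p2, p2, p2, p3, (((p3⊥ ⊗ (p3⊥ ⊗ p2⊥)) ⊗ p2⊥) ⊗ (p2⊥ ⊗ p3⊥))
  [⊗]  ⊢ p3, p3, p2, p2, ((p3⊥ ⊗ (p3⊥ ⊗ p2⊥)) ⊗ p2⊥)
    [⊗]  ⊢ p3, p3, p2, (p3⊥ ⊗ (p3⊥ ⊗ p2⊥))
      [Ax]  ⊢ p3, p3⊥
      [⊗]  ⊢ p3, p2, (p3⊥ ⊗ p2⊥)
        [Ax]  ⊢ p3, p3⊥
        [Ax]  ⊢ p2, p2⊥
    [Ax]  ⊢ p2, p2⊥
  [⊗]  ⊢ p2, p3, (p2⊥ ⊗ p3⊥)
    [Ax]  ⊢ p2, p2⊥
    [Ax]  ⊢ p3, p3⊥

Result: YES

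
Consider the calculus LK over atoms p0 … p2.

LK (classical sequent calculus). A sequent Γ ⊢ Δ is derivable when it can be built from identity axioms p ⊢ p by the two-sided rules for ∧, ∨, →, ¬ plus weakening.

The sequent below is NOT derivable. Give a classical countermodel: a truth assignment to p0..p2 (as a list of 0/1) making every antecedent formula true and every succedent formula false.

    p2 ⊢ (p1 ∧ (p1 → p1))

Enumerate valuations to refute Γ ⊢ Δ:
  v=000: Γ:[p2=F] Δ:[(p1 ∧ (p1 → p1))=F] refutes=False
  v=001: Γ:[p2=T] Δ:[(p1 ∧ (p1 → p1))=F] refutes=True  ← countermodel

Result: [0, 0, 1]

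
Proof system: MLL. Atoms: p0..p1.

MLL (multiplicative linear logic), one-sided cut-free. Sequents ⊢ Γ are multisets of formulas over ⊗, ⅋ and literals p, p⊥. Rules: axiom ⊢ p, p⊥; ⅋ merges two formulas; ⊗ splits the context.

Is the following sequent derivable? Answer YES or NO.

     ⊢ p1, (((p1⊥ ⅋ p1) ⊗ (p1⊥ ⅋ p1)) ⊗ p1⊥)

Proof tree:
[⊗]  ⊢ p1, (((p1⊥ ⅋ p1) ⊗ (p1⊥ ⅋ p1)) ⊗ p1⊥)
  [⊗]  ⊢ ((p1⊥ ⅋ p1) ⊗ (p1⊥ ⅋ p1))
    [⅋]  ⊢ (p1⊥ ⅋ p1)
      [Ax]  ⊢ p1, p1⊥
    [⅋]  ⊢ (p1⊥ ⅋ p1)
      [Ax]  ⊢ p1, p1⊥
  [Ax]  ⊢ p1, p1⊥

Result: YES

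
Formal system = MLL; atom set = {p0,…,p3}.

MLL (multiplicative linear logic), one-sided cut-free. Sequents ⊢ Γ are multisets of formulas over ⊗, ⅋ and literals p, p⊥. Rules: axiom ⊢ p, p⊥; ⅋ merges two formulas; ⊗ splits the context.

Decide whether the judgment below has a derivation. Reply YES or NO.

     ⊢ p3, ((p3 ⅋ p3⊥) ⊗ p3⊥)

Derivation (root first):
[⊗]  ⊢ p3, ((p3 ⅋ p3⊥) ⊗ p3⊥)
  [⅋]  ⊢ (p3 ⅋ p3⊥)
    [Ax]  ⊢ p3, p3⊥
  [Ax]  ⊢ p3, p3⊥

Result: YES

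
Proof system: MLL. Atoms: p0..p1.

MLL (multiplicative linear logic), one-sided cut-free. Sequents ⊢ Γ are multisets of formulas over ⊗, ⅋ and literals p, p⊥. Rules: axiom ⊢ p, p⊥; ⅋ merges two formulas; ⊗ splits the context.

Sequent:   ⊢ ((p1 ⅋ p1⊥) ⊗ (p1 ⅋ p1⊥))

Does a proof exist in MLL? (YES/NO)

Derivation (root first):
[⊗]  ⊢ ((p1 ⅋ p1⊥) ⊗ (p1 ⅋ p1⊥))
  [⅋]  ⊢ (p1 ⅋ p1⊥)
    [Ax]  ⊢ p1, p1⊥
  [⅋]  ⊢ (p1 ⅋ p1⊥)
    [Ax]  ⊢ p1, p1⊥

Result: YES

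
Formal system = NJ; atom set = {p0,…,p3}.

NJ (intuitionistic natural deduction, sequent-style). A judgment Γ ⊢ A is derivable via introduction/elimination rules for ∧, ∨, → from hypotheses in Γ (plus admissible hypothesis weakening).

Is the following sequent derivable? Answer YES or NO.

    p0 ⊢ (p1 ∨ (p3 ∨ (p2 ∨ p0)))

Derivation (root first):
[∨I₂] p0 ⊢ (p1 ∨ (p3 ∨ (p2 ∨ p0)))
  [∨I₂] p0 ⊢ (p3 ∨ (p2 ∨ p0))
    [∨I₂] p0 ⊢ (p2 ∨ p0)
      [Ax] p0 ⊢ p0

Result: YES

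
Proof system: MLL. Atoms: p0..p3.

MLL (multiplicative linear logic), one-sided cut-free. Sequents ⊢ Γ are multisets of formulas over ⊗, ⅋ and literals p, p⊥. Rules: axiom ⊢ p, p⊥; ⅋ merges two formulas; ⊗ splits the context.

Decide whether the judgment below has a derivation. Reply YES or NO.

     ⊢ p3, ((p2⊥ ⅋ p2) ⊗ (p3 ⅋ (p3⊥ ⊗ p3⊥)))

Proof tree:
[⊗]  ⊢ p3, ((p2⊥ ⅋ p2) ⊗ (p3 ⅋ (p3⊥ ⊗ p3⊥)))
  [⅋]  ⊢ (p2⊥ ⅋ p2)
    [Ax]  ⊢ p2, p2⊥
  [⅋]  ⊢ p3, (p3 ⅋ (p3⊥ ⊗ p3⊥))
    [⊗]  ⊢ p3, p3, (p3⊥ ⊗ p3⊥)
      [Ax]  ⊢ p3, p3⊥
      [Ax]  ⊢ p3, p3⊥

Result: YES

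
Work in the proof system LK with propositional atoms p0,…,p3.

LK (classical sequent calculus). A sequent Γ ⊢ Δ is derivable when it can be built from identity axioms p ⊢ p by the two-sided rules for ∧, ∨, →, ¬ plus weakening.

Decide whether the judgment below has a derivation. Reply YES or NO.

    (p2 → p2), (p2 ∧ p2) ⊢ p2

Derivation trace:
[∧L] (p2 → p2), (p2 ∧ p2) ⊢ p2
  [WL] p2, (p2 → p2), p2 ⊢ p2
    [→L] p2, (p2 → p2) ⊢ p2
      [Ax] p2 ⊢ p2
      [Ax] p2 ⊢ p2

Result: YES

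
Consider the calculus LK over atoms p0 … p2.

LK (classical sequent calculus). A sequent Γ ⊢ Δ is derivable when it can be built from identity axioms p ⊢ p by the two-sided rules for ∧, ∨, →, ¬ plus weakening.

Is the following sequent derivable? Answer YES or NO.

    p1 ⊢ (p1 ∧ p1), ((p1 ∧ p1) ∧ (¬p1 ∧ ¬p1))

Proof tree:
[∧R] p1 ⊢ (p1 ∧ p1), ((p1 ∧ p1) ∧ (¬p1 ∧ ¬p1))
  [∧R] p1 ⊢ (p1 ∧ p1)
    [Ax] p1 ⊢ p1
    [Ax] p1 ⊢ p1
  [∧R]  ⊢ (p1 ∧ p1), (¬p1 ∧ ¬p1)
    [¬R]  ⊢ (p1 ∧ p1), ¬p1
      [∧R] p1 ⊢ (p1 ∧ p1)
        [Ax] p1 ⊢ p1
        [Ax] p1 ⊢ p1
    [¬R]  ⊢ (p1 ∧ p1), ¬p1
      [∧R] p1 ⊢ (p1 ∧ p1)
        [Ax] p1 ⊢ p1
        [Ax] p1 ⊢ p1

Result: YES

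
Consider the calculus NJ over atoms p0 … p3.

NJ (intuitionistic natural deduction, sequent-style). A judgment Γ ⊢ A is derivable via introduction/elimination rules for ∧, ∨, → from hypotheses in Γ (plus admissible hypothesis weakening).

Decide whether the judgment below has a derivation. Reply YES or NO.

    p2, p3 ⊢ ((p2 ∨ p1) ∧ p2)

Proof tree:
[Wk] p2, p3 ⊢ ((p2 ∨ p1) ∧ p2)
  [∧I] p2 ⊢ ((p2 ∨ p1) ∧ p2)
    [∨I₁] p2 ⊢ (p2 ∨ p1)
      [Ax] p2 ⊢ p2
    [Ax] p2 ⊢ p2

Result: YES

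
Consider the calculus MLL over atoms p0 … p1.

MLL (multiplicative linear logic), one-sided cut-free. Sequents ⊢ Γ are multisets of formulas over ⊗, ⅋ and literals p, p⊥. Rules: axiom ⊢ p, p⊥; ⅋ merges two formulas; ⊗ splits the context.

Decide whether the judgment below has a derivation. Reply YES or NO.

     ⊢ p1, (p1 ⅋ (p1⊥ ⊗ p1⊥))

Proof tree:
[⅋]  ⊢ p1, (p1 ⅋ (p1⊥ ⊗ p1⊥))
  [⊗]  ⊢ p1, p1, (p1⊥ ⊗ p1⊥)
    [Ax]  ⊢ p1, p1⊥
    [Ax]  ⊢ p1, p1⊥

Result: YES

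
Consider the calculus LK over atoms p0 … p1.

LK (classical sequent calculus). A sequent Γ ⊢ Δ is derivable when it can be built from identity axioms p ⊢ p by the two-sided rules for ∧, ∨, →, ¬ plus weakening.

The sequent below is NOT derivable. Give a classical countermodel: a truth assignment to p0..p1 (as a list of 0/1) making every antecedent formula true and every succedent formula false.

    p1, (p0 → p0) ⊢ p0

Search for a countermodel by truth-table:
  v=00: Γ:[p1=F, (p0 → p0)=T] Δ:[p0=F] refutes=False
  v=01: Γ:[p1=T, (p0 → p0)=T] Δ:[p0=F] refutes=True  ← countermodel

Result: [0, 1]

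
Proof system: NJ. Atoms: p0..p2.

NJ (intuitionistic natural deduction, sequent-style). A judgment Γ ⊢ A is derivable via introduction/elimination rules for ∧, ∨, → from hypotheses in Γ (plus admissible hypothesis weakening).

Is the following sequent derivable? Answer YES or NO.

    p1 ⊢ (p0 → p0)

Proof tree:
[Wk] p1 ⊢ (p0 → p0)
  [→I]  ⊢ (p0 → p0)
    [Ax] p0 ⊢ p0

Result: YES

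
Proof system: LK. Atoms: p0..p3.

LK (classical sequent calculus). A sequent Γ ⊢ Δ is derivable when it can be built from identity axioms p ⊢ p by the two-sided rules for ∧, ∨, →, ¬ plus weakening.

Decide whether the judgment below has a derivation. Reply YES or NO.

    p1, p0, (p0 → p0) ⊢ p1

Derivation trace:
[→L] p1, p0, (p0 → p0) ⊢ p1
  [Ax] p0 ⊢ p0
  [WL] p1, p0 ⊢ p1
    [Ax] p1 ⊢ p1

Result: YES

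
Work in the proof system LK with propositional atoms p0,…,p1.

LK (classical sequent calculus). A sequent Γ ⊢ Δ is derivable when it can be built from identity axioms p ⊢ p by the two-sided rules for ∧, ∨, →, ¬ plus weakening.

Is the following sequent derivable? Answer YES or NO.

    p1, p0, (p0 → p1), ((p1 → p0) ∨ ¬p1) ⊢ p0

Proof tree:
[∨L] p1, p0, (p0 → p1), ((p1 → p0) ∨ ¬p1) ⊢ p0
  [→L] (p0 → p1), p0, (p1 → p0) ⊢ p0
    [→L] p0, (p0 → p1) ⊢ p1
      [Ax] p0 ⊢ p0
      [Ax] p1 ⊢ p1
    [Ax] p0 ⊢ p0
  [¬L] p1, ¬p1 ⊢ 
    [Ax] p1 ⊢ p1

Result: YES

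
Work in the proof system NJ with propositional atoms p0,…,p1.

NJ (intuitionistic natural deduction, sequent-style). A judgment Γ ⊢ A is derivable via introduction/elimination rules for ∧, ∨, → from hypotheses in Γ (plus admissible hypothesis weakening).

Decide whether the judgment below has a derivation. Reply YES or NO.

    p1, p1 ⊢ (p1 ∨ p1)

Proof tree:
[∨I₁] p1, p1 ⊢ (p1 ∨ p1)
  [Wk] p1, p1 ⊢ p1
    [Ax] p1 ⊢ p1

Result: YES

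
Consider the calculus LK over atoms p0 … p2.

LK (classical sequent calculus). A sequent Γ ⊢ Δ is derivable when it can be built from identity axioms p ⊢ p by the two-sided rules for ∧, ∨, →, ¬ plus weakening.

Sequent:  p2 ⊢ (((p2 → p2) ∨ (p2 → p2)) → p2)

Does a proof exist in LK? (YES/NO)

Derivation (root first):
[→R] p2 ⊢ (((p2 → p2) ∨ (p2 → p2)) → p2)
  [∨L] p2, ((p2 → p2) ∨ (p2 → p2)) ⊢ p2
    [→L] p2, (p2 → p2) ⊢ p2
      [Ax] p2 ⊢ p2
      [WL] p2, p2 ⊢ p2
        [Ax] p2 ⊢ p2
    [→L] p2, (p2 → p2) ⊢ p2
      [Ax] p2 ⊢ p2
      [WL] p2, p2 ⊢ p2
        [Ax] p2 ⊢ p2

Result: YES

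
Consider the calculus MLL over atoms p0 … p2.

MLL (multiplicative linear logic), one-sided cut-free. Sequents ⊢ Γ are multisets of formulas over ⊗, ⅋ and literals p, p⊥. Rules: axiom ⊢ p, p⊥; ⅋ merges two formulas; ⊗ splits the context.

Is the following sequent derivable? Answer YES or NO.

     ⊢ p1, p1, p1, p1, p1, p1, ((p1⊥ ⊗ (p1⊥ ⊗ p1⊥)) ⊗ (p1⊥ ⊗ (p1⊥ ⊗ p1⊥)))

Derivation (root first):
[⊗]  ⊢ p1, p1, p1, p1, p1, p1, ((p1⊥ ⊗ (p1⊥ ⊗ p1⊥)) ⊗ (p1⊥ ⊗ (p1⊥ ⊗ p1⊥)))
  [⊗]  ⊢ p1, p1, p1, (p1⊥ ⊗ (p1⊥ ⊗ p1⊥))
    [Ax]  ⊢ p1, p1⊥
    [⊗]  ⊢ p1, p1, (p1⊥ ⊗ p1⊥)
      [Ax]  ⊢ p1, p1⊥
      [Ax]  ⊢ p1, p1⊥
  [⊗]  ⊢ p1, p1, p1, (p1⊥ ⊗ (p1⊥ ⊗ p1⊥))
    [Ax]  ⊢ p1, p1⊥
    [⊗]  ⊢ p1, p1, (p1⊥ ⊗ p1⊥)
      [Ax]  ⊢ p1, p1⊥
      [Ax]  ⊢ p1, p1⊥

Result: YES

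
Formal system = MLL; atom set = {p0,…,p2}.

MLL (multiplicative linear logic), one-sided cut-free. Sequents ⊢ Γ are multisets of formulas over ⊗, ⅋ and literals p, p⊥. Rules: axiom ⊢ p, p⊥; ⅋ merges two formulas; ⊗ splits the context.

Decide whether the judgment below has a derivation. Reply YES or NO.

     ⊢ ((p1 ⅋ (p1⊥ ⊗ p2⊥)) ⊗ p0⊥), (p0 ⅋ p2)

Derivation (root first):
[⅋]  ⊢ ((p1 ⅋ (p1⊥ ⊗ p2⊥)) ⊗ p0⊥), (p0 ⅋ p2)
  [⊗]  ⊢ p2, p0, ((p1 ⅋ (p1⊥ ⊗ p2⊥)) ⊗ p0⊥)
    [⅋]  ⊢ p2, (p1 ⅋ (p1⊥ ⊗ p2⊥))
      [⊗]  ⊢ p1, p2, (p1⊥ ⊗ p2⊥)
        [Ax]  ⊢ p1, p1⊥
        [Ax]  ⊢ p2, p2⊥
    [Ax]  ⊢ p0, p0⊥

Result: YES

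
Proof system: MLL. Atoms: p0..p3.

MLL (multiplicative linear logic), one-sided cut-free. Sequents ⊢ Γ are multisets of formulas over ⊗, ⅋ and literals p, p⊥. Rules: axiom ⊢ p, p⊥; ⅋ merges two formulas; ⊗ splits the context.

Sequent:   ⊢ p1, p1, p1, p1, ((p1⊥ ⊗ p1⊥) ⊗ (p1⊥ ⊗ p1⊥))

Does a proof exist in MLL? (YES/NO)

Derivation (root first):
[⊗]  ⊢ p1, p1, p1, p1, ((p1⊥ ⊗ p1⊥) ⊗ (p1⊥ ⊗ p1⊥))
  [⊗]  ⊢ p1, p1, (p1⊥ ⊗ p1⊥)
    [Ax]  ⊢ p1, p1⊥
    [Ax]  ⊢ p1, p1⊥
  [⊗]  ⊢ p1, p1, (p1⊥ ⊗ p1⊥)
    [Ax]  ⊢ p1, p1⊥
    [Ax]  ⊢ p1, p1⊥

Result: YES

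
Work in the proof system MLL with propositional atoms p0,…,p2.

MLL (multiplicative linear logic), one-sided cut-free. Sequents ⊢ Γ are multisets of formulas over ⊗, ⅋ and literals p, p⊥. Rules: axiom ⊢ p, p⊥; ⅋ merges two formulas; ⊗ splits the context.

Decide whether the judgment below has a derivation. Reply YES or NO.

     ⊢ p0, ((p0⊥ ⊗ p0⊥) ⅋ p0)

Proof tree:
[⅋]  ⊢ p0, ((p0⊥ ⊗ p0⊥) ⅋ p0)
  [⊗]  ⊢ p0, p0, (p0⊥ ⊗ p0⊥)
    [Ax]  ⊢ p0, p0⊥
    [Ax]  ⊢ p0, p0⊥

Result: YES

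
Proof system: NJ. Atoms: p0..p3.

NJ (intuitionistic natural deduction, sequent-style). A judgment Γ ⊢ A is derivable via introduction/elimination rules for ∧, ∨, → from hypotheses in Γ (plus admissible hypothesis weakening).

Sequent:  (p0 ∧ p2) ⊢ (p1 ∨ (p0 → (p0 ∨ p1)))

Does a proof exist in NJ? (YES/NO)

Derivation trace:
[∨I₂] (p0 ∧ p2) ⊢ (p1 ∨ (p0 → (p0 ∨ p1)))
  [Wk] (p0 ∧ p2) ⊢ (p0 → (p0 ∨ p1))
    [→I]  ⊢ (p0 → (p0 ∨ p1))
      [∨I₁] p0 ⊢ (p0 ∨ p1)
        [Ax] p0 ⊢ p0

Result: YES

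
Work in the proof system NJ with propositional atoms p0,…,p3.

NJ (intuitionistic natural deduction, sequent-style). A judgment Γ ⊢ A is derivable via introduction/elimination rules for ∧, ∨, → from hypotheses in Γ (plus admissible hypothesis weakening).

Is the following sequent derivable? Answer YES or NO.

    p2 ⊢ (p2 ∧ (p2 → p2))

Derivation (root first):
[∧I] p2 ⊢ (p2 ∧ (p2 → p2))
  [Ax] p2 ⊢ p2
  [Wk] p2 ⊢ (p2 → p2)
    [→I]  ⊢ (p2 → p2)
      [Ax] p2 ⊢ p2

Result: YES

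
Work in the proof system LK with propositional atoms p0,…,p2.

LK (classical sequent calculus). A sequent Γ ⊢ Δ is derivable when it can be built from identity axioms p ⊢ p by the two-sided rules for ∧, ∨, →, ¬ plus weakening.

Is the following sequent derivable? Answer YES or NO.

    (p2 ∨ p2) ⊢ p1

Search for a countermodel by truth-table:
  v=000: Γ:[(p2 ∨ p2)=F] Δ:[p1=F] refutes=False
  v=001: Γ:[(p2 ∨ p2)=T] Δ:[p1=F] refutes=True  ← countermodel

Result: NO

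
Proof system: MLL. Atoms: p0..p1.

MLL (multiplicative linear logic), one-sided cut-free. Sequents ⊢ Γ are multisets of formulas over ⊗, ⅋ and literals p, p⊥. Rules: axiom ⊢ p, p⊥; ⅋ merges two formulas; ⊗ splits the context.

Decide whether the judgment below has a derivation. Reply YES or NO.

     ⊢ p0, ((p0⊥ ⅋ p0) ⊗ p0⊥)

Derivation trace:
[⊗]  ⊢ p0, ((p0⊥ ⅋ p0) ⊗ p0⊥)
  [⅋]  ⊢ (p0⊥ ⅋ p0)
    [Ax]  ⊢ p0, p0⊥
  [Ax]  ⊢ p0, p0⊥

Result: YES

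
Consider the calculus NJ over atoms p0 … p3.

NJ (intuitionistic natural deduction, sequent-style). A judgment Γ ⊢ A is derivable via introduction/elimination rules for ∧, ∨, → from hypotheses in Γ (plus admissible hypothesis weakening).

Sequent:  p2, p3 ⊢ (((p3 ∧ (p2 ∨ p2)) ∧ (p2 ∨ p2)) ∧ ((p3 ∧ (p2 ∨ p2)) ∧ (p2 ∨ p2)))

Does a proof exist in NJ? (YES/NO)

Proof tree:
[∧I] p2, p3 ⊢ (((p3 ∧ (p2 ∨ p2)) ∧ (p2 ∨ p2)) ∧ ((p3 ∧ (p2 ∨ p2)) ∧ (p2 ∨ p2)))
  [∧I] p2, p3 ⊢ ((p3 ∧ (p2 ∨ p2)) ∧ (p2 ∨ p2))
    [∧I] p2, p3 ⊢ (p3 ∧ (p2 ∨ p2))
      [Ax] p3 ⊢ p3
      [∨I₁] p2 ⊢ (p2 ∨ p2)
        [Ax] p2 ⊢ p2
    [∨I₁] p2 ⊢ (p2 ∨ p2)
      [Ax] p2 ⊢ p2
  [∧I] p2, p3 ⊢ ((p3 ∧ (p2 ∨ p2)) ∧ (p2 ∨ p2))
    [∧I] p2, p3 ⊢ (p3 ∧ (p2 ∨ p2))
      [Ax] p3 ⊢ p3
      [∨I₁] p2 ⊢ (p2 ∨ p2)
        [Ax] p2 ⊢ p2
    [∨I₁] p2 ⊢ (p2 ∨ p2)
      [Ax] p2 ⊢ p2

Result: YES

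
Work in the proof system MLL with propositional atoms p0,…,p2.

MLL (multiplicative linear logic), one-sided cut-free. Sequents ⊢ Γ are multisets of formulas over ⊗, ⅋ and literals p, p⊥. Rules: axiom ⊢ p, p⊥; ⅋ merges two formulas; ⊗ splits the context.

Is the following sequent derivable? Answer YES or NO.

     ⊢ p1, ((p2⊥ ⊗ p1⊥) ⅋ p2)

Derivation trace:
[⅋]  ⊢ p1, ((p2⊥ ⊗ p1⊥) ⅋ p2)
  [⊗]  ⊢ p2, p1, (p2⊥ ⊗ p1⊥)
    [Ax]  ⊢ p2, p2⊥
    [Ax]  ⊢ p1, p1⊥

Result: YES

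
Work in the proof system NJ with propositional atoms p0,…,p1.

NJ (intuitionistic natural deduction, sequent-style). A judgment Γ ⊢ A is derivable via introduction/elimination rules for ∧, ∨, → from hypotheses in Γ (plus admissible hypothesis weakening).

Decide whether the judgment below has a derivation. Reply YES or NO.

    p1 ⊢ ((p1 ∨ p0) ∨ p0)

Proof tree:
[∨I₁] p1 ⊢ ((p1 ∨ p0) ∨ p0)
  [∨I₁] p1 ⊢ (p1 ∨ p0)
    [Ax] p1 ⊢ p1

Result: YES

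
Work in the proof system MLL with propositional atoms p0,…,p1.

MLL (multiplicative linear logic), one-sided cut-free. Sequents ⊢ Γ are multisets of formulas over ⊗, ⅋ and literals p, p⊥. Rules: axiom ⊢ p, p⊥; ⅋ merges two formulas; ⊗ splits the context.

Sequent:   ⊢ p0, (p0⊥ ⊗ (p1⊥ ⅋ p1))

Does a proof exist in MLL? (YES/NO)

Derivation trace:
[⊗]  ⊢ p0, (p0⊥ ⊗ (p1⊥ ⅋ p1))
  [Ax]  ⊢ p0, p0⊥
  [⅋]  ⊢ (p1⊥ ⅋ p1)
    [Ax]  ⊢ p1, p1⊥

Result: YES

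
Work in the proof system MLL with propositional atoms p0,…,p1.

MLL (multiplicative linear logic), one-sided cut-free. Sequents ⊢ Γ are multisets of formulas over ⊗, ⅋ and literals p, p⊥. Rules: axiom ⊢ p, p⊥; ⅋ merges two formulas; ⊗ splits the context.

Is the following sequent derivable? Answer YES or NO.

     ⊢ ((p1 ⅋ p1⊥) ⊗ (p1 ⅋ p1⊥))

Proof tree:
[⊗]  ⊢ ((p1 ⅋ p1⊥) ⊗ (p1 ⅋ p1⊥))
  [⅋]  ⊢ (p1 ⅋ p1⊥)
    [Ax]  ⊢ p1, p1⊥
  [⅋]  ⊢ (p1 ⅋ p1⊥)
    [Ax]  ⊢ p1, p1⊥

Result: YES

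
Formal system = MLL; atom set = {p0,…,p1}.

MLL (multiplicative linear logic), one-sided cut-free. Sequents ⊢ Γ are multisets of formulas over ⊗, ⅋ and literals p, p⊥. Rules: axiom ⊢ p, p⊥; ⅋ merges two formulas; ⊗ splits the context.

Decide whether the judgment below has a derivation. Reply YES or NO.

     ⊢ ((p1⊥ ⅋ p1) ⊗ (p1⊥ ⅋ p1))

Proof tree:
[⊗]  ⊢ ((p1⊥ ⅋ p1) ⊗ (p1⊥ ⅋ p1))
  [⅋]  ⊢ (p1⊥ ⅋ p1)
    [Ax]  ⊢ p1, p1⊥
  [⅋]  ⊢ (p1⊥ ⅋ p1)
    [Ax]  ⊢ p1, p1⊥

Result: YES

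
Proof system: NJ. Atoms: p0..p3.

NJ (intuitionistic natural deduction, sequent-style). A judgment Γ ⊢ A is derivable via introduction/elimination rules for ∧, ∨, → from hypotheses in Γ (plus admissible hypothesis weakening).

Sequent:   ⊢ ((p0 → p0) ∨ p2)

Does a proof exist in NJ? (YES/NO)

Proof tree:
[∨I₁]  ⊢ ((p0 → p0) ∨ p2)
  [→I]  ⊢ (p0 → p0)
    [Ax] p0 ⊢ p0

Result: YES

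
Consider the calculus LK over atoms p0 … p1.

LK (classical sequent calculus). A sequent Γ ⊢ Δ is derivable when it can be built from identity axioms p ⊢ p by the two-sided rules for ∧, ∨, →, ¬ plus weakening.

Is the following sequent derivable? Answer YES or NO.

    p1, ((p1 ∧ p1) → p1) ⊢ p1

Proof tree:
[→L] p1, ((p1 ∧ p1) → p1) ⊢ p1
  [∧R] p1 ⊢ (p1 ∧ p1)
    [Ax] p1 ⊢ p1
    [Ax] p1 ⊢ p1
  [Ax] p1 ⊢ p1

Result: YES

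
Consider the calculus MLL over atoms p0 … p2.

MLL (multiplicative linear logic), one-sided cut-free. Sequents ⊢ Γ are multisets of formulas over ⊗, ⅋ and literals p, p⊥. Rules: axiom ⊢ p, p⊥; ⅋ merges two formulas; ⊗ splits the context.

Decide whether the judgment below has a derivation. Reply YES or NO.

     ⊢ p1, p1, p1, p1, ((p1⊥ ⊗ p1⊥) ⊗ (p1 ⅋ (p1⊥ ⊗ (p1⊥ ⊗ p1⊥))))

Derivation trace:
[⊗]  ⊢ p1, p1, p1, p1, ((p1⊥ ⊗ p1⊥) ⊗ (p1 ⅋ (p1⊥ ⊗ (p1⊥ ⊗ p1⊥))))
  [⊗]  ⊢ p1, p1, (p1⊥ ⊗ p1⊥)
    [Ax]  ⊢ p1, p1⊥
    [Ax]  ⊢ p1, p1⊥
  [⅋]  ⊢ p1, p1, (p1 ⅋ (p1⊥ ⊗ (p1⊥ ⊗ p1⊥)))
    [⊗]  ⊢ p1, p1, p1, (p1⊥ ⊗ (p1⊥ ⊗ p1⊥))
      [Ax]  ⊢ p1, p1⊥
      [⊗]  ⊢ p1, p1, (p1⊥ ⊗ p1⊥)
        [Ax]  ⊢ p1, p1⊥
        [Ax]  ⊢ p1, p1⊥

Result: YES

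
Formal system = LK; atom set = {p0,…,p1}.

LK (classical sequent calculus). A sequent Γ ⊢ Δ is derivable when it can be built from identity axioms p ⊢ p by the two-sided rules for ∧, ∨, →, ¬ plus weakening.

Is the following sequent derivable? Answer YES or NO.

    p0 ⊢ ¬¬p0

Proof tree:
[¬R] p0 ⊢ ¬¬p0
  [¬L] p0, ¬p0 ⊢ 
    [Ax] p0 ⊢ p0

Result: YES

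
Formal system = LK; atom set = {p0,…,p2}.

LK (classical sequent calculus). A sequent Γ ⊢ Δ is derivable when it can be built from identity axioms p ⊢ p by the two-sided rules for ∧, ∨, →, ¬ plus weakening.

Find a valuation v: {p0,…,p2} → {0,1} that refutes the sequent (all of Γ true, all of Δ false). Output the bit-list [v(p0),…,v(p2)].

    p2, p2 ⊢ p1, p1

Enumerate valuations to refute Γ ⊢ Δ:
  v=000: Γ:[p2=F, p2=F] Δ:[p1=F, p1=F] refutes=False
  v=001: Γ:[p2=T, p2=T] Δ:[p1=F, p1=F] refutes=True  ← countermodel

Result: [0, 0, 1]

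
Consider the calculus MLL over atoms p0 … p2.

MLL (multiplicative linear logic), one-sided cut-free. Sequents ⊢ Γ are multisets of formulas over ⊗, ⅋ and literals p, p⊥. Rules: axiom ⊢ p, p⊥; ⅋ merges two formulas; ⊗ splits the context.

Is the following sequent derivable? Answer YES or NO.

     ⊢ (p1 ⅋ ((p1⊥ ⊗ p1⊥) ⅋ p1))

Derivation trace:
[⅋]  ⊢ (p1 ⅋ ((p1⊥ ⊗ p1⊥) ⅋ p1))
  [⅋]  ⊢ p1, ((p1⊥ ⊗ p1⊥) ⅋ p1)
    [⊗]  ⊢ p1, p1, (p1⊥ ⊗ p1⊥)
      [Ax]  ⊢ p1, p1⊥
      [Ax]  ⊢ p1, p1⊥

Result: YES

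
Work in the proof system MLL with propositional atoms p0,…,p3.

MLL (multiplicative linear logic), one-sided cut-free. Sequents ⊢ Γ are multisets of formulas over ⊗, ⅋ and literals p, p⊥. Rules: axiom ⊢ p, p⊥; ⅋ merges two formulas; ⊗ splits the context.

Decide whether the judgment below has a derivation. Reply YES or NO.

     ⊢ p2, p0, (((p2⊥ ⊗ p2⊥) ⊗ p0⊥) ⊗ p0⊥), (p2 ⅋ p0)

Proof tree:
[⅋]  ⊢ p2, p0, (((p2⊥ ⊗ p2⊥) ⊗ p0⊥) ⊗ p0⊥), (p2 ⅋ p0)
  [⊗]  ⊢ p2, p2, p0, p0, (((p2⊥ ⊗ p2⊥) ⊗ p0⊥) ⊗ p0⊥)
    [⊗]  ⊢ p2, p2, p0, ((p2⊥ ⊗ p2⊥) ⊗ p0⊥)
      [⊗]  ⊢ p2, p2, (p2⊥ ⊗ p2⊥)
        [Ax]  ⊢ p2, p2⊥
        [Ax]  ⊢ p2, p2⊥
      [Ax]  ⊢ p0, p0⊥
    [Ax]  ⊢ p0, p0⊥

Result: YES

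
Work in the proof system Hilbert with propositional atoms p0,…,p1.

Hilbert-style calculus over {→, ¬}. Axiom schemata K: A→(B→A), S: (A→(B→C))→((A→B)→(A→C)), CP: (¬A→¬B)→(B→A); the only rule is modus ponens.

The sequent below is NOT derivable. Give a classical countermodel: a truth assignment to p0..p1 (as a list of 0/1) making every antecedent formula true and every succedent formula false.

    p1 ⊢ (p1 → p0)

Truth-table refutation:
  v=00: Γ:[p1=F] Δ:[(p1 → p0)=T] refutes=False
  v=01: Γ:[p1=T] Δ:[(p1 → p0)=F] refutes=True  ← countermodel

Result: [0, 1]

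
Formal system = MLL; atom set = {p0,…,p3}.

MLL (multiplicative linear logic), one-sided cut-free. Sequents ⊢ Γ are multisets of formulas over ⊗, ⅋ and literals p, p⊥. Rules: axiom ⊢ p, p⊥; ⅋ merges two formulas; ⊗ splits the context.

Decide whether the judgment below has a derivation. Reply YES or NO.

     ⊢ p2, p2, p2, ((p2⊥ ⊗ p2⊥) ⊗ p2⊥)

Proof tree:
[⊗]  ⊢ p2, p2, p2, ((p2⊥ ⊗ p2⊥) ⊗ p2⊥)
  [⊗]  ⊢ p2, p2, (p2⊥ ⊗ p2⊥)
    [Ax]  ⊢ p2, p2⊥
    [Ax]  ⊢ p2, p2⊥
  [Ax]  ⊢ p2, p2⊥

Result: YES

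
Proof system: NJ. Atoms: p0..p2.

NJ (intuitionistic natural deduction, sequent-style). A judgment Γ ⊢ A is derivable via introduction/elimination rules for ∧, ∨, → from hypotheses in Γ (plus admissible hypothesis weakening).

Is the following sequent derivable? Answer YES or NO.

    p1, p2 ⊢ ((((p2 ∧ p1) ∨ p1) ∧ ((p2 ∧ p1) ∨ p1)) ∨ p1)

Derivation trace:
[∨I₁] p1, p2 ⊢ ((((p2 ∧ p1) ∨ p1) ∧ ((p2 ∧ p1) ∨ p1)) ∨ p1)
  [∧I] p1, p2 ⊢ (((p2 ∧ p1) ∨ p1) ∧ ((p2 ∧ p1) ∨ p1))
    [∨I₁] p1, p2 ⊢ ((p2 ∧ p1) ∨ p1)
      [∧I] p1, p2 ⊢ (p2 ∧ p1)
        [Ax] p2 ⊢ p2
        [Ax] p1 ⊢ p1
    [∨I₁] p1, p2 ⊢ ((p2 ∧ p1) ∨ p1)
      [∧I] p1, p2 ⊢ (p2 ∧ p1)
        [Ax] p2 ⊢ p2
        [Ax] p1 ⊢ p1

Result: YES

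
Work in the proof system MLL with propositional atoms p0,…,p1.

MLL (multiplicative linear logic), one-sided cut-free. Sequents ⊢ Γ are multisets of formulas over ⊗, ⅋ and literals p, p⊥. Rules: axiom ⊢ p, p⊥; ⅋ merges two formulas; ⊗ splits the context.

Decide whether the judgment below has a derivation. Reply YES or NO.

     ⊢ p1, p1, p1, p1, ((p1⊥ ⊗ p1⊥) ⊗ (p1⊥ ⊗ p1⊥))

Proof tree:
[⊗]  ⊢ p1, p1, p1, p1, ((p1⊥ ⊗ p1⊥) ⊗ (p1⊥ ⊗ p1⊥))
  [⊗]  ⊢ p1, p1, (p1⊥ ⊗ p1⊥)
    [Ax]  ⊢ p1, p1⊥
    [Ax]  ⊢ p1, p1⊥
  [⊗]  ⊢ p1, p1, (p1⊥ ⊗ p1⊥)
    [Ax]  ⊢ p1, p1⊥
    [Ax]  ⊢ p1, p1⊥

Result: YES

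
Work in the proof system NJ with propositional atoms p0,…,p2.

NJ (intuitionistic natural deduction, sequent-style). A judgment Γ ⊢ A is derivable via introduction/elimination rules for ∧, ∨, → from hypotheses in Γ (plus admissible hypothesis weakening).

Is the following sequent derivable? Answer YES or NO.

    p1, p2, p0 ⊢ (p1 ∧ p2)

Derivation trace:
[Wk] p1, p2, p0 ⊢ (p1 ∧ p2)
  [∧I] p1, p2 ⊢ (p1 ∧ p2)
    [Ax] p1 ⊢ p1
    [Ax] p2 ⊢ p2

Result: YES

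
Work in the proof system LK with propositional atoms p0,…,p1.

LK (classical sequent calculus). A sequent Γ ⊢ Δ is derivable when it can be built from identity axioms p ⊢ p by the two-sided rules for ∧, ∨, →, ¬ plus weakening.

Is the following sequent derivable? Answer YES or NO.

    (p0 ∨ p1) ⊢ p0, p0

Search for a countermodel by truth-table:
  v=00: Γ:[(p0 ∨ p1)=F] Δ:[p0=F, p0=F] refutes=False
  v=01: Γ:[(p0 ∨ p1)=T] Δ:[p0=F, p0=F] refutes=True  ← countermodel

Result: NO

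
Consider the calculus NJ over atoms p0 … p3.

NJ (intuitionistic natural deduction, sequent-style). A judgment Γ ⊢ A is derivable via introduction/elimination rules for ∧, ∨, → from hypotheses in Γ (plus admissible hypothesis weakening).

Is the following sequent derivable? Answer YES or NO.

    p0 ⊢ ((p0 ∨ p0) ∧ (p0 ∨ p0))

Derivation (root first):
[∧I] p0 ⊢ ((p0 ∨ p0) ∧ (p0 ∨ p0))
  [∨I₁] p0 ⊢ (p0 ∨ p0)
    [Ax] p0 ⊢ p0
  [∨I₁] p0 ⊢ (p0 ∨ p0)
    [Ax] p0 ⊢ p0

Result: YES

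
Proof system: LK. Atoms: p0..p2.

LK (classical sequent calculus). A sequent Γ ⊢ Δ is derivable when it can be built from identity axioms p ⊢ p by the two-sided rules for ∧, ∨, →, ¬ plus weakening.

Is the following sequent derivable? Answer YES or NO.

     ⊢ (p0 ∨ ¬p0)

Derivation (root first):
[∨R]  ⊢ (p0 ∨ ¬p0)
  [¬R]  ⊢ p0, ¬p0
    [Ax] p0 ⊢ p0

Result: YES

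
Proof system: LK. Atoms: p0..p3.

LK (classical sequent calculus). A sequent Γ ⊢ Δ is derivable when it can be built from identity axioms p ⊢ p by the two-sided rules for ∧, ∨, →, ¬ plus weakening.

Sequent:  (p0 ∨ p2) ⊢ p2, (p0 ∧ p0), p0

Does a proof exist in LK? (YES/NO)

Proof tree:
[WR] (p0 ∨ p2) ⊢ p2, (p0 ∧ p0), p0
  [∧R] (p0 ∨ p2) ⊢ p2, (p0 ∧ p0)
    [∨L] (p0 ∨ p2) ⊢ p2, p0
      [Ax] p0 ⊢ p0
      [Ax] p2 ⊢ p2
    [∨L] (p0 ∨ p2) ⊢ p2, p0
      [Ax] p0 ⊢ p0
      [Ax] p2 ⊢ p2

Result: YES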